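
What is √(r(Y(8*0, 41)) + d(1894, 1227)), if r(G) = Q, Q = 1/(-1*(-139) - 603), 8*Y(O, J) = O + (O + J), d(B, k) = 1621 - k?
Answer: √5301635/116 ≈ 19.849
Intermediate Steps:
Y(O, J) = O/4 + J/8 (Y(O, J) = (O + (O + J))/8 = (O + (J + O))/8 = (J + 2*O)/8 = O/4 + J/8)
Q = -1/464 (Q = 1/(139 - 603) = 1/(-464) = -1/464 ≈ -0.0021552)
r(G) = -1/464
√(r(Y(8*0, 41)) + d(1894, 1227)) = √(-1/464 + (1621 - 1*1227)) = √(-1/464 + (1621 - 1227)) = √(-1/464 + 394) = √(182815/464) = √5301635/116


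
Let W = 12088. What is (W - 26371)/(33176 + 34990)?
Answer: -1587/7574 ≈ -0.20953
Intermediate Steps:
(W - 26371)/(33176 + 34990) = (12088 - 26371)/(33176 + 34990) = -14283/68166 = -14283*1/68166 = -1587/7574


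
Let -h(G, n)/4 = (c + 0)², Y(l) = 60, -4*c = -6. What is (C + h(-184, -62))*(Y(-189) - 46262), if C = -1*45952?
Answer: 2123490122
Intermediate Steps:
c = 3/2 (c = -¼*(-6) = 3/2 ≈ 1.5000)
h(G, n) = -9 (h(G, n) = -4*(3/2 + 0)² = -4*(3/2)² = -4*9/4 = -9)
C = -45952
(C + h(-184, -62))*(Y(-189) - 46262) = (-45952 - 9)*(60 - 46262) = -45961*(-46202) = 2123490122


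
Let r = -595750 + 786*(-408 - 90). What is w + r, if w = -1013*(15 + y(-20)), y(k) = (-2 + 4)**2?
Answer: -1006425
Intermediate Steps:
y(k) = 4 (y(k) = 2**2 = 4)
r = -987178 (r = -595750 + 786*(-498) = -595750 - 391428 = -987178)
w = -19247 (w = -1013*(15 + 4) = -1013*19 = -19247)
w + r = -19247 - 987178 = -1006425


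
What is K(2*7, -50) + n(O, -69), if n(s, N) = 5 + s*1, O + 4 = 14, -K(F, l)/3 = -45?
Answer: 150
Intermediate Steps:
K(F, l) = 135 (K(F, l) = -3*(-45) = 135)
O = 10 (O = -4 + 14 = 10)
n(s, N) = 5 + s
K(2*7, -50) + n(O, -69) = 135 + (5 + 10) = 135 + 15 = 150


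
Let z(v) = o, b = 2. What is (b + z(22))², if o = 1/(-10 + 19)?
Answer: 361/81 ≈ 4.4568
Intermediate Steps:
o = ⅑ (o = 1/9 = ⅑ ≈ 0.11111)
z(v) = ⅑
(b + z(22))² = (2 + ⅑)² = (19/9)² = 361/81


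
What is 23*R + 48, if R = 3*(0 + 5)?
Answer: 393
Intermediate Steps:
R = 15 (R = 3*5 = 15)
23*R + 48 = 23*15 + 48 = 345 + 48 = 393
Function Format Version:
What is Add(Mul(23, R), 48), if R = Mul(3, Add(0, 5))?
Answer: 393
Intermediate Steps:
R = 15 (R = Mul(3, 5) = 15)
Add(Mul(23, R), 48) = Add(Mul(23, 15), 48) = Add(345, 48) = 393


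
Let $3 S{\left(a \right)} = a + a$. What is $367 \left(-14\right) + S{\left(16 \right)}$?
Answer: $- \frac{15382}{3} \approx -5127.3$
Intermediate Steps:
$S{\left(a \right)} = \frac{2 a}{3}$ ($S{\left(a \right)} = \frac{a + a}{3} = \frac{2 a}{3}$)
$367 \left(-14\right) + S{\left(16 \right)} = 367 \left(-14\right) + \frac{2}{3} \cdot 16 = -5138 + \frac{32}{3} = - \frac{15382}{3}$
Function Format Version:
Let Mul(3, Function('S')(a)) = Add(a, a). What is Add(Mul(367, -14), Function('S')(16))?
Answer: Rational(-15382, 3) ≈ -5127.3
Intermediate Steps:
Function('S')(a) = Mul(Rational(2, 3), a) (Function('S')(a) = Mul(Rational(1, 3), Add(a, a)) = Mul(Rational(1, 3), Mul(2, a)) = Mul(Rational(2, 3), a))
Add(Mul(367, -14), Function('S')(16)) = Add(Mul(367, -14), Mul(Rational(2, 3), 16)) = Add(-5138, Rational(32, 3)) = Rational(-15382, 3)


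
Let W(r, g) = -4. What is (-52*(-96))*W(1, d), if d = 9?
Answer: -19968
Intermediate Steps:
(-52*(-96))*W(1, d) = -52*(-96)*(-4) = 4992*(-4) = -19968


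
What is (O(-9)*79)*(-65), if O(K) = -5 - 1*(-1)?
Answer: 20540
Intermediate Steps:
O(K) = -4 (O(K) = -5 + 1 = -4)
(O(-9)*79)*(-65) = -4*79*(-65) = -316*(-65) = 20540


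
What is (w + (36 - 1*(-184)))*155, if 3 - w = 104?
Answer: 18445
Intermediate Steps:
w = -101 (w = 3 - 1*104 = 3 - 104 = -101)
(w + (36 - 1*(-184)))*155 = (-101 + (36 - 1*(-184)))*155 = (-101 + (36 + 184))*155 = (-101 + 220)*155 = 119*155 = 18445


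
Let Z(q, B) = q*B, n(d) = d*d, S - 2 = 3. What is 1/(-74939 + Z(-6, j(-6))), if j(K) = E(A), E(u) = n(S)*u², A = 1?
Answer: -1/75089 ≈ -1.3318e-5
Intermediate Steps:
S = 5 (S = 2 + 3 = 5)
n(d) = d²
E(u) = 25*u² (E(u) = 5²*u² = 25*u²)
j(K) = 25 (j(K) = 25*1² = 25*1 = 25)
Z(q, B) = B*q
1/(-74939 + Z(-6, j(-6))) = 1/(-74939 + 25*(-6)) = 1/(-74939 - 150) = 1/(-75089) = -1/75089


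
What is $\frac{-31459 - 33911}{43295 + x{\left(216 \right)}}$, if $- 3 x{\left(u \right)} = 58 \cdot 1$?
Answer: $- \frac{196110}{129827} \approx -1.5105$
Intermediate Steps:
$x{\left(u \right)} = - \frac{58}{3}$ ($x{\left(u \right)} = - \frac{58 \cdot 1}{3} = \left(- \frac{1}{3}\right) 58 = - \frac{58}{3}$)
$\frac{-31459 - 33911}{43295 + x{\left(216 \right)}} = \frac{-31459 - 33911}{43295 - \frac{58}{3}} = - \frac{65370}{\frac{129827}{3}} = \left(-65370\right) \frac{3}{129827} = - \frac{196110}{129827}$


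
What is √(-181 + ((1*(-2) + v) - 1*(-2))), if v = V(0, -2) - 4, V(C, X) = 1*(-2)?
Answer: I*√187 ≈ 13.675*I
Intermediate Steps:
V(C, X) = -2
v = -6 (v = -2 - 4 = -6)
√(-181 + ((1*(-2) + v) - 1*(-2))) = √(-181 + ((1*(-2) - 6) - 1*(-2))) = √(-181 + ((-2 - 6) + 2)) = √(-181 + (-8 + 2)) = √(-181 - 6) = √(-187) = I*√187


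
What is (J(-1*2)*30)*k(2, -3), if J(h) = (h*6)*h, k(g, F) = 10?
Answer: 7200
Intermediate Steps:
J(h) = 6*h² (J(h) = (6*h)*h = 6*h²)
(J(-1*2)*30)*k(2, -3) = ((6*(-1*2)²)*30)*10 = ((6*(-2)²)*30)*10 = ((6*4)*30)*10 = (24*30)*10 = 720*10 = 7200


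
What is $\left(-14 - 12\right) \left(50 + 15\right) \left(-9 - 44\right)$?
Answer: $89570$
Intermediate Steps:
$\left(-14 - 12\right) \left(50 + 15\right) \left(-9 - 44\right) = \left(-14 - 12\right) 65 \left(-9 - 44\right) = \left(-26\right) 65 \left(-53\right) = \left(-1690\right) \left(-53\right) = 89570$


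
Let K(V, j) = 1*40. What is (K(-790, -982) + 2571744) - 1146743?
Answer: 1425041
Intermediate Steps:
K(V, j) = 40
(K(-790, -982) + 2571744) - 1146743 = (40 + 2571744) - 1146743 = 2571784 - 1146743 = 1425041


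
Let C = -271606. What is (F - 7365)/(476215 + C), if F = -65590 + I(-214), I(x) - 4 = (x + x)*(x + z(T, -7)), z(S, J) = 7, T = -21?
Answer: 5215/68203 ≈ 0.076463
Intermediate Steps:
I(x) = 4 + 2*x*(7 + x) (I(x) = 4 + (x + x)*(x + 7) = 4 + (2*x)*(7 + x) = 4 + 2*x*(7 + x))
F = 23010 (F = -65590 + (4 + 2*(-214)**2 + 14*(-214)) = -65590 + (4 + 2*45796 - 2996) = -65590 + (4 + 91592 - 2996) = -65590 + 88600 = 23010)
(F - 7365)/(476215 + C) = (23010 - 7365)/(476215 - 271606) = 15645/204609 = 15645*(1/204609) = 5215/68203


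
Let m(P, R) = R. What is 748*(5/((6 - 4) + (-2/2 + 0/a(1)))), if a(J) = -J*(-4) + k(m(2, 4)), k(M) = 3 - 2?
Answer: 3740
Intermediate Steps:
k(M) = 1
a(J) = 1 + 4*J (a(J) = -J*(-4) + 1 = 4*J + 1 = 1 + 4*J)
748*(5/((6 - 4) + (-2/2 + 0/a(1)))) = 748*(5/((6 - 4) + (-2/2 + 0/(1 + 4*1)))) = 748*(5/(2 + (-2*½ + 0/(1 + 4)))) = 748*(5/(2 + (-1 + 0/5))) = 748*(5/(2 + (-1 + 0*(⅕)))) = 748*(5/(2 + (-1 + 0))) = 748*(5/(2 - 1)) = 748*(5/1) = 748*(5*1) = 748*5 = 3740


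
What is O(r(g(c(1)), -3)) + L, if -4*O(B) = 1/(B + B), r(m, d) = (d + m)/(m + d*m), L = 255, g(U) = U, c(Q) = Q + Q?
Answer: 509/2 ≈ 254.50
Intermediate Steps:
c(Q) = 2*Q
r(m, d) = (d + m)/(m + d*m)
O(B) = -1/(8*B) (O(B) = -1/(4*(B + B)) = -1/(2*B)/4 = -1/(8*B))
O(r(g(c(1)), -3)) + L = -2*(1 - 3)/(-3 + 2*1)/8 + 255 = -(-4/(-3 + 2))/8 + 255 = -1/(8*((½)*(-½)*(-1))) + 255 = -1/(8*¼) + 255 = -⅛*4 + 255 = -½ + 255 = 509/2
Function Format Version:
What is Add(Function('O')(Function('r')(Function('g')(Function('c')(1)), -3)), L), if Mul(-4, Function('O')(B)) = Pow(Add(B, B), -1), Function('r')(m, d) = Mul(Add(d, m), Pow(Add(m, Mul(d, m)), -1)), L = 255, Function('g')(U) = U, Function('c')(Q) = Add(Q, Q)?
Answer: Rational(509, 2) ≈ 254.50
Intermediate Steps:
Function('c')(Q) = Mul(2, Q)
Function('r')(m, d) = Mul(Pow(Add(m, Mul(d, m)), -1), Add(d, m))
Function('O')(B) = Mul(Rational(-1, 8), Pow(B, -1)) (Function('O')(B) = Mul(Rational(-1, 4), Pow(Add(B, B), -1)) = Mul(Rational(-1, 4), Pow(Mul(2, B), -1)) = Mul(Rational(-1, 4), Mul(Rational(1, 2), Pow(B, -1))) = Mul(Rational(-1, 8), Pow(B, -1)))
Add(Function('O')(Function('r')(Function('g')(Function('c')(1)), -3)), L) = Add(Mul(Rational(-1, 8), Pow(Mul(Pow(Mul(2, 1), -1), Pow(Add(1, -3), -1), Add(-3, Mul(2, 1))), -1)), 255) = Add(Mul(Rational(-1, 8), Pow(Mul(Pow(2, -1), Pow(-2, -1), Add(-3, 2)), -1)), 255) = Add(Mul(Rational(-1, 8), Pow(Mul(Rational(1, 2), Rational(-1, 2), -1), -1)), 255) = Add(Mul(Rational(-1, 8), Pow(Rational(1, 4), -1)), 255) = Add(Mul(Rational(-1, 8), 4), 255) = Add(Rational(-1, 2), 255) = Rational(509, 2)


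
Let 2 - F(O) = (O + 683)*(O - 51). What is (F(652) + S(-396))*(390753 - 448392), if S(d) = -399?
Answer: 46268669748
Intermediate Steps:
F(O) = 2 - (-51 + O)*(683 + O) (F(O) = 2 - (O + 683)*(O - 51) = 2 - (683 + O)*(-51 + O) = 2 - (-51 + O)*(683 + O))
(F(652) + S(-396))*(390753 - 448392) = ((34835 - 1*652**2 - 632*652) - 399)*(390753 - 448392) = ((34835 - 1*425104 - 412064) - 399)*(-57639) = ((34835 - 425104 - 412064) - 399)*(-57639) = (-802333 - 399)*(-57639) = -802732*(-57639) = 46268669748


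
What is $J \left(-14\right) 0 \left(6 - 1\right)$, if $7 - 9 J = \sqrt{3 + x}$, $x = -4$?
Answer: $0$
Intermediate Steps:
$J = \frac{7}{9} - \frac{i}{9}$ ($J = \frac{7}{9} - \frac{\sqrt{3 - 4}}{9} = \frac{7}{9} - \frac{\sqrt{-1}}{9} = \frac{7}{9} - \frac{i}{9} \approx 0.77778 - 0.11111 i$)
$J \left(-14\right) 0 \left(6 - 1\right) = \left(\frac{7}{9} - \frac{i}{9}\right) \left(-14\right) 0 \left(6 - 1\right) = \left(- \frac{98}{9} + \frac{14 i}{9}\right) 0 \cdot 5 = \left(- \frac{98}{9} + \frac{14 i}{9}\right) 0 = 0$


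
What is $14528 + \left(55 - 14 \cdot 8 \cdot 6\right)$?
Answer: $13911$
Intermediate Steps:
$14528 + \left(55 - 14 \cdot 8 \cdot 6\right) = 14528 + \left(55 - 672\right) = 14528 - 617 = 13911$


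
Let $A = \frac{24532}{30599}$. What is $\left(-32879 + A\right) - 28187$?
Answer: $- \frac{1868534002}{30599} \approx -61065.0$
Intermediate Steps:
$A = \frac{24532}{30599}$ ($A = 24532 \cdot \frac{1}{30599} = \frac{24532}{30599} \approx 0.80173$)
$\left(-32879 + A\right) - 28187 = \left(-32879 + \frac{24532}{30599}\right) - 28187 = - \frac{1006039989}{30599} - 28187 = - \frac{1868534002}{30599}$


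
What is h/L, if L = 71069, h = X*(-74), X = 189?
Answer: -13986/71069 ≈ -0.19679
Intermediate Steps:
h = -13986 (h = 189*(-74) = -13986)
h/L = -13986/71069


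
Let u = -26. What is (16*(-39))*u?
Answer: 16224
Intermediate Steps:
(16*(-39))*u = (16*(-39))*(-26) = -624*(-26) = 16224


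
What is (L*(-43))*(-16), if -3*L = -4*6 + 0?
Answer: 5504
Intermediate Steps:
L = 8 (L = -(-4*6 + 0)/3 = -(-24 + 0)/3 = -1/3*(-24) = 8)
(L*(-43))*(-16) = (8*(-43))*(-16) = -344*(-16) = 5504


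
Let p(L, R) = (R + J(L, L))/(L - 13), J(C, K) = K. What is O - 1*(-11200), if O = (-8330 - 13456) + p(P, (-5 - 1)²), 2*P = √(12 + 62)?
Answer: -455337/43 - 7*√74/43 ≈ -10591.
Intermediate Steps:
P = √74/2 (P = √(12 + 62)/2 = √74/2 ≈ 4.3012)
p(L, R) = (L + R)/(-13 + L) (p(L, R) = (R + L)/(L - 13) = (L + R)/(-13 + L))
O = -21786 + (36 + √74/2)/(-13 + √74/2) (O = (-8330 - 13456) + (√74/2 + (-5 - 1)²)/(-13 + √74/2) = -21786 + (√74/2 + (-6)²)/(-13 + √74/2) = -21786 + (√74/2 + 36)/(-13 + √74/2) = -21786 + (36 + √74/2)/(-13 + √74/2) ≈ -21791.)
O - 1*(-11200) = (-936937/43 - 7*√74/43) - 1*(-11200) = (-936937/43 - 7*√74/43) + 11200 = -455337/43 - 7*√74/43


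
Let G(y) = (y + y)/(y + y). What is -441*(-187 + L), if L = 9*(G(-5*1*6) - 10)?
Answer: 118188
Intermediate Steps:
G(y) = 1 (G(y) = (2*y)/((2*y)) = (2*y)*(1/(2*y)) = 1)
L = -81 (L = 9*(1 - 10) = 9*(-9) = -81)
-441*(-187 + L) = -441*(-187 - 81) = -441*(-268) = 118188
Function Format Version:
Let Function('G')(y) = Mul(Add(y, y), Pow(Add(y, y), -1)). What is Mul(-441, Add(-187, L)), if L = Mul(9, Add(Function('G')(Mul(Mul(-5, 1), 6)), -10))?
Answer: 118188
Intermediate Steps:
Function('G')(y) = 1 (Function('G')(y) = Mul(Mul(2, y), Pow(Mul(2, y), -1)) = Mul(Mul(2, y), Mul(Rational(1, 2), Pow(y, -1))) = 1)
L = -81 (L = Mul(9, Add(1, -10)) = Mul(9, -9) = -81)
Mul(-441, Add(-187, L)) = Mul(-441, Add(-187, -81)) = Mul(-441, -268) = 118188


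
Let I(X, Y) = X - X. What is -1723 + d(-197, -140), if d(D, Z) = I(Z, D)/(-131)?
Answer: -1723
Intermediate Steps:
I(X, Y) = 0
d(D, Z) = 0 (d(D, Z) = 0/(-131) = 0*(-1/131) = 0)
-1723 + d(-197, -140) = -1723 + 0 = -1723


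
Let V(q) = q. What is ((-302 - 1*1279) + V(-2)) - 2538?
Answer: -4121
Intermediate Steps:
((-302 - 1*1279) + V(-2)) - 2538 = ((-302 - 1*1279) - 2) - 2538 = ((-302 - 1279) - 2) - 2538 = (-1581 - 2) - 2538 = -1583 - 2538 = -4121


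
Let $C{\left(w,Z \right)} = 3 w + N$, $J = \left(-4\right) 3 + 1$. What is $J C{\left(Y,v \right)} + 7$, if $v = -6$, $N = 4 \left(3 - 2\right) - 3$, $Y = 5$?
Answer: $-169$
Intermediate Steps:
$J = -11$ ($J = -12 + 1 = -11$)
$N = 1$ ($N = 4 \cdot 1 - 3 = 4 - 3 = 1$)
$C{\left(w,Z \right)} = 1 + 3 w$ ($C{\left(w,Z \right)} = 3 w + 1 = 1 + 3 w$)
$J C{\left(Y,v \right)} + 7 = - 11 \left(1 + 3 \cdot 5\right) + 7 = - 11 \left(1 + 15\right) + 7 = \left(-11\right) 16 + 7 = -176 + 7 = -169$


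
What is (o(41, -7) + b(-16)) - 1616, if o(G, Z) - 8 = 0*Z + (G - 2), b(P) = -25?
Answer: -1594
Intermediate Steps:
o(G, Z) = 6 + G (o(G, Z) = 8 + (0*Z + (G - 2)) = 8 + (0 + (-2 + G)) = 8 + (-2 + G) = 6 + G)
(o(41, -7) + b(-16)) - 1616 = ((6 + 41) - 25) - 1616 = (47 - 25) - 1616 = 22 - 1616 = -1594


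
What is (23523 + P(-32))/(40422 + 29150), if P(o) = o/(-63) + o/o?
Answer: 370511/1095759 ≈ 0.33813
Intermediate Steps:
P(o) = 1 - o/63 (P(o) = o*(-1/63) + 1 = -o/63 + 1 = 1 - o/63)
(23523 + P(-32))/(40422 + 29150) = (23523 + (1 - 1/63*(-32)))/(40422 + 29150) = (23523 + (1 + 32/63))/69572 = (23523 + 95/63)*(1/69572) = (1482044/63)*(1/69572) = 370511/1095759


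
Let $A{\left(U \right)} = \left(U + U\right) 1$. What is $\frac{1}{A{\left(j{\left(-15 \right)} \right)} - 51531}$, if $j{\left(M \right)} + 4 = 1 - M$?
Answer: $- \frac{1}{51507} \approx -1.9415 \cdot 10^{-5}$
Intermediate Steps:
$j{\left(M \right)} = -3 - M$ ($j{\left(M \right)} = -4 - \left(-1 + M\right) = -3 - M$)
$A{\left(U \right)} = 2 U$ ($A{\left(U \right)} = 2 U 1 = 2 U$)
$\frac{1}{A{\left(j{\left(-15 \right)} \right)} - 51531} = \frac{1}{2 \left(-3 - -15\right) - 51531} = \frac{1}{2 \left(-3 + 15\right) - 51531} = \frac{1}{2 \cdot 12 - 51531} = \frac{1}{24 - 51531} = \frac{1}{-51507} = - \frac{1}{51507}$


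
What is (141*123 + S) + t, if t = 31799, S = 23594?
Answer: 72736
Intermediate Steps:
(141*123 + S) + t = (141*123 + 23594) + 31799 = (17343 + 23594) + 31799 = 40937 + 31799 = 72736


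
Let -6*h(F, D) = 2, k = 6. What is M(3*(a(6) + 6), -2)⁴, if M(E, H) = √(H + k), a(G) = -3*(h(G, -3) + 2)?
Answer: 16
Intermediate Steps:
h(F, D) = -⅓ (h(F, D) = -⅙*2 = -⅓)
a(G) = -5 (a(G) = -3*(-⅓ + 2) = -3*5/3 = -5)
M(E, H) = √(6 + H) (M(E, H) = √(H + 6) = √(6 + H))
M(3*(a(6) + 6), -2)⁴ = (√(6 - 2))⁴ = (√4)⁴ = 2⁴ = 16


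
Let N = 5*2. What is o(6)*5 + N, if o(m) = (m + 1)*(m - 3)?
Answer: 115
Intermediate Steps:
N = 10
o(m) = (1 + m)*(-3 + m)
o(6)*5 + N = (-3 + 6² - 2*6)*5 + 10 = (-3 + 36 - 12)*5 + 10 = 21*5 + 10 = 105 + 10 = 115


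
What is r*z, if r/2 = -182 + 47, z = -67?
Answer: 18090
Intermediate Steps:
r = -270 (r = 2*(-182 + 47) = 2*(-135) = -270)
r*z = -270*(-67) = 18090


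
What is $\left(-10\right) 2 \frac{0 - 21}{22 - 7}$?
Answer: $28$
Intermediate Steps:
$\left(-10\right) 2 \frac{0 - 21}{22 - 7} = - 20 \left(- \frac{21}{15}\right) = - 20 \left(\left(-21\right) \frac{1}{15}\right) = \left(-20\right) \left(- \frac{7}{5}\right) = 28$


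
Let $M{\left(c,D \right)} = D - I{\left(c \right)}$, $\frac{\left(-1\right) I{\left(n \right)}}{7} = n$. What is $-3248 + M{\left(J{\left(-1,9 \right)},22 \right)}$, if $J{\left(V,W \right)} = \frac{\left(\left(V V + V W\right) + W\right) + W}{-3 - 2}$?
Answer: $-3240$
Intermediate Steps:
$I{\left(n \right)} = - 7 n$
$J{\left(V,W \right)} = - \frac{2 W}{5} - \frac{V^{2}}{5} - \frac{V W}{5}$ ($J{\left(V,W \right)} = \frac{\left(\left(V^{2} + V W\right) + W\right) + W}{-5} = \left(\left(W + V^{2} + V W\right) + W\right) \left(- \frac{1}{5}\right) = \left(V^{2} + 2 W + V W\right) \left(- \frac{1}{5}\right) = - \frac{2 W}{5} - \frac{V^{2}}{5} - \frac{V W}{5}$)
$M{\left(c,D \right)} = D + 7 c$ ($M{\left(c,D \right)} = D - - 7 c = D + 7 c$)
$-3248 + M{\left(J{\left(-1,9 \right)},22 \right)} = -3248 + \left(22 + 7 \left(\left(- \frac{2}{5}\right) 9 - \frac{\left(-1\right)^{2}}{5} - \left(- \frac{1}{5}\right) 9\right)\right) = -3248 + \left(22 + 7 \left(- \frac{18}{5} - \frac{1}{5} + \frac{9}{5}\right)\right) = -3248 + \left(22 + 7 \left(-2\right)\right) = -3248 + \left(22 - 14\right) = -3248 + 8 = -3240$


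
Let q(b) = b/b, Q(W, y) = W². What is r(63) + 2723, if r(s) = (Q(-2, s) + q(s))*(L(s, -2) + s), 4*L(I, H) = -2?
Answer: 6071/2 ≈ 3035.5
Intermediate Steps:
L(I, H) = -½ (L(I, H) = (¼)*(-2) = -½)
q(b) = 1
r(s) = -5/2 + 5*s (r(s) = ((-2)² + 1)*(-½ + s) = (4 + 1)*(-½ + s) = 5*(-½ + s) = -5/2 + 5*s)
r(63) + 2723 = (-5/2 + 5*63) + 2723 = (-5/2 + 315) + 2723 = 625/2 + 2723 = 6071/2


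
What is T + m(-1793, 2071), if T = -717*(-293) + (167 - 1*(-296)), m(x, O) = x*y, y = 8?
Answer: 196200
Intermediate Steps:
m(x, O) = 8*x (m(x, O) = x*8 = 8*x)
T = 210544 (T = 210081 + (167 + 296) = 210081 + 463 = 210544)
T + m(-1793, 2071) = 210544 + 8*(-1793) = 210544 - 14344 = 196200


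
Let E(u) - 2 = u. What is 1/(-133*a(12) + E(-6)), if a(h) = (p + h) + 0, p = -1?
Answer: -1/1467 ≈ -0.00068166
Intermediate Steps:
E(u) = 2 + u
a(h) = -1 + h (a(h) = (-1 + h) + 0 = -1 + h)
1/(-133*a(12) + E(-6)) = 1/(-133*(-1 + 12) + (2 - 6)) = 1/(-133*11 - 4) = 1/(-1463 - 4) = 1/(-1467) = -1/1467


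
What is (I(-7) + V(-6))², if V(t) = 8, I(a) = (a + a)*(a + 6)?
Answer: 484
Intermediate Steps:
I(a) = 2*a*(6 + a) (I(a) = (2*a)*(6 + a) = 2*a*(6 + a))
(I(-7) + V(-6))² = (2*(-7)*(6 - 7) + 8)² = (2*(-7)*(-1) + 8)² = (14 + 8)² = 22² = 484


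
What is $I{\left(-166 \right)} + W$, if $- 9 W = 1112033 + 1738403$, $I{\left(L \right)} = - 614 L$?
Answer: $- \frac{1933120}{9} \approx -2.1479 \cdot 10^{5}$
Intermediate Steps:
$W = - \frac{2850436}{9}$ ($W = - \frac{1112033 + 1738403}{9} = \left(- \frac{1}{9}\right) 2850436 = - \frac{2850436}{9} \approx -3.1672 \cdot 10^{5}$)
$I{\left(-166 \right)} + W = \left(-614\right) \left(-166\right) - \frac{2850436}{9} = 101924 - \frac{2850436}{9} = - \frac{1933120}{9}$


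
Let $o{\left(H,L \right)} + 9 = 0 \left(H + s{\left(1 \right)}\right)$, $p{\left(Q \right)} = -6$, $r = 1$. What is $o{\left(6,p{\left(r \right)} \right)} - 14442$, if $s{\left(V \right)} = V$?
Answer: $-14451$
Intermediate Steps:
$o{\left(H,L \right)} = -9$ ($o{\left(H,L \right)} = -9 + 0 \left(H + 1\right) = -9 + 0 \left(1 + H\right) = -9 + 0 = -9$)
$o{\left(6,p{\left(r \right)} \right)} - 14442 = -9 - 14442 = -14451$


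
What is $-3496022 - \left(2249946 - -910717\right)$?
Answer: $-6656685$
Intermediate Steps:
$-3496022 - \left(2249946 - -910717\right) = -3496022 - \left(2249946 + 910717\right) = -3496022 - 3160663 = -6656685$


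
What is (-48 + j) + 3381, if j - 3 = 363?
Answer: 3699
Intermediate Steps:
j = 366 (j = 3 + 363 = 366)
(-48 + j) + 3381 = (-48 + 366) + 3381 = 318 + 3381 = 3699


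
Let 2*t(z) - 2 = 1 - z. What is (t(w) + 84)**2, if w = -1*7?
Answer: 7921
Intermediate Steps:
w = -7
t(z) = 3/2 - z/2 (t(z) = 1 + (1 - z)/2 = 1 + (1/2 - z/2) = 3/2 - z/2)
(t(w) + 84)**2 = ((3/2 - 1/2*(-7)) + 84)**2 = ((3/2 + 7/2) + 84)**2 = (5 + 84)**2 = 89**2 = 7921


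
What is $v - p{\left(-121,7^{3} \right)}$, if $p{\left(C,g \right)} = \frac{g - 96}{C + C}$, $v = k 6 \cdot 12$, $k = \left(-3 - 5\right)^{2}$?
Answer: $\frac{1115383}{242} \approx 4609.0$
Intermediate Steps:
$k = 64$ ($k = \left(-8\right)^{2} = 64$)
$v = 4608$ ($v = 64 \cdot 6 \cdot 12 = 64 \cdot 72 = 4608$)
$p{\left(C,g \right)} = \frac{-96 + g}{2 C}$
$v - p{\left(-121,7^{3} \right)} = 4608 - \frac{-96 + 7^{3}}{2 \left(-121\right)} = 4608 - \frac{1}{2} \left(- \frac{1}{121}\right) \left(-96 + 343\right) = 4608 - \frac{1}{2} \left(- \frac{1}{121}\right) 247 = 4608 - - \frac{247}{242} = 4608 + \frac{247}{242} = \frac{1115383}{242}$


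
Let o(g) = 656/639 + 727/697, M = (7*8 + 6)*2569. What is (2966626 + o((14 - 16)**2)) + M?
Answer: 1392225423017/445383 ≈ 3.1259e+6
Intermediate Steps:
M = 159278 (M = (56 + 6)*2569 = 62*2569 = 159278)
o(g) = 921785/445383 (o(g) = 656*(1/639) + 727*(1/697) = 656/639 + 727/697 = 921785/445383)
(2966626 + o((14 - 16)**2)) + M = (2966626 + 921785/445383) + 159278 = 1321285709543/445383 + 159278 = 1392225423017/445383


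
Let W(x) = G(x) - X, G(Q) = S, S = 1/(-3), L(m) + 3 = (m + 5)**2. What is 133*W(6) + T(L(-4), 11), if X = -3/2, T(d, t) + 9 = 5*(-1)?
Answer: 847/6 ≈ 141.17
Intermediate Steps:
L(m) = -3 + (5 + m)**2 (L(m) = -3 + (m + 5)**2 = -3 + (5 + m)**2)
S = -1/3 ≈ -0.33333
T(d, t) = -14 (T(d, t) = -9 + 5*(-1) = -9 - 5 = -14)
X = -3/2 (X = -3*1/2 = -3/2 ≈ -1.5000)
G(Q) = -1/3
W(x) = 7/6 (W(x) = -1/3 - 1*(-3/2) = -1/3 + 3/2 = 7/6)
133*W(6) + T(L(-4), 11) = 133*(7/6) - 14 = 931/6 - 14 = 847/6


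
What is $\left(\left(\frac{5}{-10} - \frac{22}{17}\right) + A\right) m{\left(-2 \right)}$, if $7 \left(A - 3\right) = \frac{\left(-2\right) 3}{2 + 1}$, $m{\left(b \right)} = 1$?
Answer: $\frac{219}{238} \approx 0.92017$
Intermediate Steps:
$A = \frac{19}{7}$ ($A = 3 + \frac{\left(-2\right) 3 \frac{1}{2 + 1}}{7} = 3 + \frac{\left(-6\right) \frac{1}{3}}{7} = 3 + \frac{1}{7} \left(-2\right) = 3 - \frac{2}{7} = \frac{19}{7} \approx 2.7143$)
$\left(\left(\frac{5}{-10} - \frac{22}{17}\right) + A\right) m{\left(-2 \right)} = \left(\left(\frac{5}{-10} - \frac{22}{17}\right) + \frac{19}{7}\right) 1 = \left(\left(5 \left(- \frac{1}{10}\right) - \frac{22}{17}\right) + \frac{19}{7}\right) 1 = \left(\left(- \frac{1}{2} - \frac{22}{17}\right) + \frac{19}{7}\right) 1 = \left(- \frac{61}{34} + \frac{19}{7}\right) 1 = \frac{219}{238} \cdot 1 = \frac{219}{238}$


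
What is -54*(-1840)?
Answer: 99360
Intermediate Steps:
-54*(-1840) = -1*(-99360) = 99360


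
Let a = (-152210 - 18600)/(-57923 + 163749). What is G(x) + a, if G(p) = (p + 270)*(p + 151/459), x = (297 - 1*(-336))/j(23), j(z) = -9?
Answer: -1018537711769/72861201 ≈ -13979.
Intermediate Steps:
x = -211/3 (x = (297 - 1*(-336))/(-9) = (297 + 336)*(-⅑) = 633*(-⅑) = -211/3 ≈ -70.333)
G(p) = (270 + p)*(151/459 + p) (G(p) = (270 + p)*(p + 151*(1/459)) = (270 + p)*(p + 151/459) = (270 + p)*(151/459 + p))
a = -85405/52913 (a = -170810/105826 = -170810*1/105826 = -85405/52913 ≈ -1.6141)
G(x) + a = (1510/17 + (-211/3)² + (124081/459)*(-211/3)) - 85405/52913 = (1510/17 + 44521/9 - 26181091/1377) - 85405/52913 = -19247068/1377 - 85405/52913 = -1018537711769/72861201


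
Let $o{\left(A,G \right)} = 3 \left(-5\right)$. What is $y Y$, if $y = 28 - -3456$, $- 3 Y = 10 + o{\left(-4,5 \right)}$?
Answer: $\frac{17420}{3} \approx 5806.7$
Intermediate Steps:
$o{\left(A,G \right)} = -15$
$Y = \frac{5}{3}$ ($Y = - \frac{10 - 15}{3} = \left(- \frac{1}{3}\right) \left(-5\right) = \frac{5}{3} \approx 1.6667$)
$y = 3484$ ($y = 28 + 3456 = 3484$)
$y Y = 3484 \cdot \frac{5}{3} = \frac{17420}{3}$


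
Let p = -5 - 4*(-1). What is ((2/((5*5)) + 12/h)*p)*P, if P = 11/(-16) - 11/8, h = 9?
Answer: 583/200 ≈ 2.9150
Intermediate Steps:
P = -33/16 (P = 11*(-1/16) - 11*⅛ = -11/16 - 11/8 = -33/16 ≈ -2.0625)
p = -1 (p = -5 + 4 = -1)
((2/((5*5)) + 12/h)*p)*P = ((2/((5*5)) + 12/9)*(-1))*(-33/16) = ((2/25 + 12*(⅑))*(-1))*(-33/16) = ((2*(1/25) + 4/3)*(-1))*(-33/16) = ((2/25 + 4/3)*(-1))*(-33/16) = ((106/75)*(-1))*(-33/16) = -106/75*(-33/16) = 583/200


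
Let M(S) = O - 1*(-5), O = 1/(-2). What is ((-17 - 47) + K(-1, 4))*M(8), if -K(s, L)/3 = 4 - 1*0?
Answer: -342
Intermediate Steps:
K(s, L) = -12 (K(s, L) = -3*(4 - 1*0) = -3*(4 + 0) = -3*4 = -12)
O = -1/2 (O = 1*(-1/2) = -1/2 ≈ -0.50000)
M(S) = 9/2 (M(S) = -1/2 - 1*(-5) = -1/2 + 5 = 9/2)
((-17 - 47) + K(-1, 4))*M(8) = ((-17 - 47) - 12)*(9/2) = (-64 - 12)*(9/2) = -76*9/2 = -342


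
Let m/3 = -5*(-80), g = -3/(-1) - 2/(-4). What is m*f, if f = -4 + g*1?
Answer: -600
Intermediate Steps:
g = 7/2 (g = -3*(-1) - 2*(-1/4) = 3 + 1/2 = 7/2 ≈ 3.5000)
m = 1200 (m = 3*(-5*(-80)) = 3*400 = 1200)
f = -1/2 (f = -4 + (7/2)*1 = -4 + 7/2 = -1/2 ≈ -0.50000)
m*f = 1200*(-1/2) = -600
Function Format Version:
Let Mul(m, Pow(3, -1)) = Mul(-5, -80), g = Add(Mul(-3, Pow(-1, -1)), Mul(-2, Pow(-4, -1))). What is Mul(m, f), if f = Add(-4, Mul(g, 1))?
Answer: -600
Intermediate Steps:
g = Rational(7, 2) (g = Add(Mul(-3, -1), Mul(-2, Rational(-1, 4))) = Add(3, Rational(1, 2)) = Rational(7, 2) ≈ 3.5000)
m = 1200 (m = Mul(3, Mul(-5, -80)) = Mul(3, 400) = 1200)
f = Rational(-1, 2) (f = Add(-4, Mul(Rational(7, 2), 1)) = Add(-4, Rational(7, 2)) = Rational(-1, 2) ≈ -0.50000)
Mul(m, f) = Mul(1200, Rational(-1, 2)) = -600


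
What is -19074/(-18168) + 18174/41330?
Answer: 93209471/62573620 ≈ 1.4896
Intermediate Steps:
-19074/(-18168) + 18174/41330 = -19074*(-1/18168) + 18174*(1/41330) = 3179/3028 + 9087/20665 = 93209471/62573620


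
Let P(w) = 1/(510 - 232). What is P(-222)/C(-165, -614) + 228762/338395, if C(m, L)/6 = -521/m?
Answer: 66285472837/98024910020 ≈ 0.67621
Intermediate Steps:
C(m, L) = -3126/m (C(m, L) = 6*(-521/m) = -3126/m)
P(w) = 1/278
P(-222)/C(-165, -614) + 228762/338395 = 1/(278*((-3126/(-165)))) + 228762/338395 = 1/(278*((-3126*(-1/165)))) + 228762*(1/338395) = 1/(278*(1042/55)) + 228762/338395 = (1/278)*(55/1042) + 228762/338395 = 55/289676 + 228762/338395 = 66285472837/98024910020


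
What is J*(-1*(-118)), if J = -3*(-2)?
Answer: 708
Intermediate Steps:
J = 6
J*(-1*(-118)) = 6*(-1*(-118)) = 6*118 = 708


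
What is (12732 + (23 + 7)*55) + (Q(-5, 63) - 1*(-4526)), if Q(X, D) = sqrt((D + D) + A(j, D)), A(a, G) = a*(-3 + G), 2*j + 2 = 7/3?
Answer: 18908 + 2*sqrt(34) ≈ 18920.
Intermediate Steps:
j = 1/6 (j = -1 + (7/3)/2 = -1 + (7*(1/3))/2 = -1 + (1/2)*(7/3) = -1 + 7/6 = 1/6 ≈ 0.16667)
Q(X, D) = sqrt(-1/2 + 13*D/6) (Q(X, D) = sqrt((D + D) + (-3 + D)/6) = sqrt(2*D + (-1/2 + D/6)) = sqrt(-1/2 + 13*D/6))
(12732 + (23 + 7)*55) + (Q(-5, 63) - 1*(-4526)) = (12732 + (23 + 7)*55) + (sqrt(-18 + 78*63)/6 - 1*(-4526)) = (12732 + 30*55) + (sqrt(-18 + 4914)/6 + 4526) = (12732 + 1650) + (sqrt(4896)/6 + 4526) = 14382 + ((12*sqrt(34))/6 + 4526) = 14382 + (2*sqrt(34) + 4526) = 14382 + (4526 + 2*sqrt(34)) = 18908 + 2*sqrt(34)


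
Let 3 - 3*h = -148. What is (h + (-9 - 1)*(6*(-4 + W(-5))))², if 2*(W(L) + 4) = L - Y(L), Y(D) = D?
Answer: 2531281/9 ≈ 2.8125e+5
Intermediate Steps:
h = 151/3 (h = 1 - ⅓*(-148) = 1 + 148/3 = 151/3 ≈ 50.333)
W(L) = -4 (W(L) = -4 + (L - L)/2 = -4 + (½)*0 = -4 + 0 = -4)
(h + (-9 - 1)*(6*(-4 + W(-5))))² = (151/3 + (-9 - 1)*(6*(-4 - 4)))² = (151/3 - 60*(-8))² = (151/3 - 10*(-48))² = (151/3 + 480)² = (1591/3)² = 2531281/9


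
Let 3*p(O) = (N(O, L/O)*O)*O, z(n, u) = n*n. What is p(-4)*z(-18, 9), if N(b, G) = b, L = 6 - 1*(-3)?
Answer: -6912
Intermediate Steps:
z(n, u) = n²
L = 9 (L = 6 + 3 = 9)
p(O) = O³/3 (p(O) = ((O*O)*O)/3 = (O²*O)/3 = O³/3)
p(-4)*z(-18, 9) = ((⅓)*(-4)³)*(-18)² = ((⅓)*(-64))*324 = -64/3*324 = -6912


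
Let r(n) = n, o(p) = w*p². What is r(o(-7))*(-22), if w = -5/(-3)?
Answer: -5390/3 ≈ -1796.7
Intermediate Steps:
w = 5/3 (w = -5*(-⅓) = 5/3 ≈ 1.6667)
o(p) = 5*p²/3
r(o(-7))*(-22) = ((5/3)*(-7)²)*(-22) = ((5/3)*49)*(-22) = (245/3)*(-22) = -5390/3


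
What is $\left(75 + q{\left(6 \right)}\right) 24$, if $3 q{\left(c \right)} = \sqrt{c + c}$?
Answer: $1800 + 16 \sqrt{3} \approx 1827.7$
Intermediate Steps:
$q{\left(c \right)} = \frac{\sqrt{2} \sqrt{c}}{3}$ ($q{\left(c \right)} = \frac{\sqrt{c + c}}{3} = \frac{\sqrt{2 c}}{3} = \frac{\sqrt{2} \sqrt{c}}{3}$)
$\left(75 + q{\left(6 \right)}\right) 24 = \left(75 + \frac{\sqrt{2} \sqrt{6}}{3}\right) 24 = \left(75 + \frac{2 \sqrt{3}}{3}\right) 24 = 1800 + 16 \sqrt{3}$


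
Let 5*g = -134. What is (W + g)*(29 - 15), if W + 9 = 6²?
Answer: 14/5 ≈ 2.8000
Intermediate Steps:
g = -134/5 (g = (⅕)*(-134) = -134/5 ≈ -26.800)
W = 27 (W = -9 + 6² = -9 + 36 = 27)
(W + g)*(29 - 15) = (27 - 134/5)*(29 - 15) = (⅕)*14 = 14/5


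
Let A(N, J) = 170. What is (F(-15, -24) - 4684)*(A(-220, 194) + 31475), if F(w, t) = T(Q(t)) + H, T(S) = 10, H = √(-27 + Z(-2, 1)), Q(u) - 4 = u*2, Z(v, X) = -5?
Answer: -147908730 + 126580*I*√2 ≈ -1.4791e+8 + 1.7901e+5*I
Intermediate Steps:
Q(u) = 4 + 2*u (Q(u) = 4 + u*2 = 4 + 2*u)
H = 4*I*√2 (H = √(-27 - 5) = √(-32) = 4*I*√2 ≈ 5.6569*I)
F(w, t) = 10 + 4*I*√2
(F(-15, -24) - 4684)*(A(-220, 194) + 31475) = ((10 + 4*I*√2) - 4684)*(170 + 31475) = (-4674 + 4*I*√2)*31645 = -147908730 + 126580*I*√2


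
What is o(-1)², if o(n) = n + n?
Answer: 4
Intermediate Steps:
o(n) = 2*n
o(-1)² = (2*(-1))² = (-2)² = 4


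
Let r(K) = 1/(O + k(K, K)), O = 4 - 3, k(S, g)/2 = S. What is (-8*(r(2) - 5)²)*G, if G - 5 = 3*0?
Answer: -4608/5 ≈ -921.60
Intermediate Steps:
k(S, g) = 2*S
O = 1
G = 5 (G = 5 + 3*0 = 5 + 0 = 5)
r(K) = 1/(1 + 2*K)
(-8*(r(2) - 5)²)*G = -8*(1/(1 + 2*2) - 5)²*5 = -8*(1/(1 + 4) - 5)²*5 = -8*(1/5 - 5)²*5 = -8*(⅕ - 5)²*5 = -8*(-24/5)²*5 = -8*576/25*5 = -4608/25*5 = -4608/5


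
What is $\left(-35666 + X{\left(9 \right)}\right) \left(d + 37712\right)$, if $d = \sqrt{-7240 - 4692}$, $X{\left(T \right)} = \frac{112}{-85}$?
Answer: $- \frac{114332300064}{85} - \frac{6063444 i \sqrt{2983}}{85} \approx -1.3451 \cdot 10^{9} - 3.8961 \cdot 10^{6} i$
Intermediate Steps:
$X{\left(T \right)} = - \frac{112}{85}$ ($X{\left(T \right)} = 112 \left(- \frac{1}{85}\right) = - \frac{112}{85}$)
$d = 2 i \sqrt{2983}$ ($d = \sqrt{-11932} = 2 i \sqrt{2983} \approx 109.23 i$)
$\left(-35666 + X{\left(9 \right)}\right) \left(d + 37712\right) = \left(-35666 - \frac{112}{85}\right) \left(2 i \sqrt{2983} + 37712\right) = - \frac{3031722 \left(37712 + 2 i \sqrt{2983}\right)}{85} = - \frac{114332300064}{85} - \frac{6063444 i \sqrt{2983}}{85}$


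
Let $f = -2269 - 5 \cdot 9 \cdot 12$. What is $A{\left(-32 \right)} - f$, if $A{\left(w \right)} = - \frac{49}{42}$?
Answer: $\frac{16847}{6} \approx 2807.8$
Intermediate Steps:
$A{\left(w \right)} = - \frac{7}{6}$ ($A{\left(w \right)} = \left(-49\right) \frac{1}{42} = - \frac{7}{6}$)
$f = -2809$ ($f = -2269 - 45 \cdot 12 = -2269 - 540 = -2809$)
$A{\left(-32 \right)} - f = - \frac{7}{6} - -2809 = - \frac{7}{6} + 2809 = \frac{16847}{6}$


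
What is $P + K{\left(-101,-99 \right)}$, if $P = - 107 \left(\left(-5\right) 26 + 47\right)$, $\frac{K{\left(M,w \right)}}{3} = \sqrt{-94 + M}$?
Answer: $8881 + 3 i \sqrt{195} \approx 8881.0 + 41.893 i$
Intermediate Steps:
$K{\left(M,w \right)} = 3 \sqrt{-94 + M}$
$P = 8881$ ($P = - 107 \left(-130 + 47\right) = \left(-107\right) \left(-83\right) = 8881$)
$P + K{\left(-101,-99 \right)} = 8881 + 3 \sqrt{-94 - 101} = 8881 + 3 \sqrt{-195} = 8881 + 3 i \sqrt{195}$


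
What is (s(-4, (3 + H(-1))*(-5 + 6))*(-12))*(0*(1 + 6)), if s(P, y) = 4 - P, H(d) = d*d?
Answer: 0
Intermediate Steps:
H(d) = d**2
(s(-4, (3 + H(-1))*(-5 + 6))*(-12))*(0*(1 + 6)) = ((4 - 1*(-4))*(-12))*(0*(1 + 6)) = ((4 + 4)*(-12))*(0*7) = (8*(-12))*0 = -96*0 = 0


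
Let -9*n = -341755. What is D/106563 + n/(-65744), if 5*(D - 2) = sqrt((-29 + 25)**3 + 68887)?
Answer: -12139084891/21017633616 + sqrt(7647)/177605 ≈ -0.57707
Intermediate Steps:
D = 2 + 3*sqrt(7647)/5 (D = 2 + sqrt((-29 + 25)**3 + 68887)/5 = 2 + sqrt((-4)**3 + 68887)/5 = 2 + sqrt(-64 + 68887)/5 = 2 + sqrt(68823)/5 = 2 + (3*sqrt(7647))/5 = 2 + 3*sqrt(7647)/5 ≈ 54.468)
n = 341755/9 (n = -1/9*(-341755) = 341755/9 ≈ 37973.)
D/106563 + n/(-65744) = (2 + 3*sqrt(7647)/5)/106563 + (341755/9)/(-65744) = (2 + 3*sqrt(7647)/5)*(1/106563) + (341755/9)*(-1/65744) = (2/106563 + sqrt(7647)/177605) - 341755/591696 = -12139084891/21017633616 + sqrt(7647)/177605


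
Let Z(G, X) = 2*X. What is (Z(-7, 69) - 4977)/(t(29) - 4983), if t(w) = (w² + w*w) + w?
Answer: 4839/3272 ≈ 1.4789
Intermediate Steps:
t(w) = w + 2*w² (t(w) = (w² + w²) + w = 2*w² + w = w + 2*w²)
(Z(-7, 69) - 4977)/(t(29) - 4983) = (2*69 - 4977)/(29*(1 + 2*29) - 4983) = (138 - 4977)/(29*(1 + 58) - 4983) = -4839/(29*59 - 4983) = -4839/(1711 - 4983) = -4839/(-3272) = -4839*(-1/3272) = 4839/3272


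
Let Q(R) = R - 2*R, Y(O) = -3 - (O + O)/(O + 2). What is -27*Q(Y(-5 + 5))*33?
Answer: -2673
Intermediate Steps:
Y(O) = -3 - 2*O/(2 + O)
Q(R) = -R
-27*Q(Y(-5 + 5))*33 = -(-27)*(-6 - 5*(-5 + 5))/(2 + (-5 + 5))*33 = -(-27)*(-6 - 5*0)/(2 + 0)*33 = -(-27)*(-6 + 0)/2*33 = -(-27)*(1/2)*(-6)*33 = -(-27)*(-3)*33 = -27*3*33 = -81*33 = -2673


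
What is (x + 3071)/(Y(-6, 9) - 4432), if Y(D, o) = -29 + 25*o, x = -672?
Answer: -2399/4236 ≈ -0.56634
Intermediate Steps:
(x + 3071)/(Y(-6, 9) - 4432) = (-672 + 3071)/((-29 + 25*9) - 4432) = 2399/((-29 + 225) - 4432) = 2399/(196 - 4432) = 2399/(-4236) = 2399*(-1/4236) = -2399/4236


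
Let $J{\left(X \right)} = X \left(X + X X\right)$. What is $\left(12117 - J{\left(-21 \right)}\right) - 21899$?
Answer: $-962$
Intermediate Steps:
$J{\left(X \right)} = X \left(X + X^{2}\right)$
$\left(12117 - J{\left(-21 \right)}\right) - 21899 = \left(12117 - \left(-21\right)^{2} \left(1 - 21\right)\right) - 21899 = \left(12117 - 441 \left(-20\right)\right) - 21899 = \left(12117 - -8820\right) - 21899 = \left(12117 + 8820\right) - 21899 = 20937 - 21899 = -962$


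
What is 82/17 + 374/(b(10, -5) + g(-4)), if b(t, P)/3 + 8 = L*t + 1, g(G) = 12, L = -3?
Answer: 160/153 ≈ 1.0458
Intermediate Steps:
b(t, P) = -21 - 9*t (b(t, P) = -24 + 3*(-3*t + 1) = -24 + 3*(1 - 3*t) = -24 + (3 - 9*t) = -21 - 9*t)
82/17 + 374/(b(10, -5) + g(-4)) = 82/17 + 374/((-21 - 9*10) + 12) = 82*(1/17) + 374/((-21 - 90) + 12) = 82/17 + 374/(-111 + 12) = 82/17 + 374/(-99) = 82/17 + 374*(-1/99) = 82/17 - 34/9 = 160/153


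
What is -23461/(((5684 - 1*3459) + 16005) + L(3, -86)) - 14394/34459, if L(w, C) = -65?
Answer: -1069909609/625947735 ≈ -1.7093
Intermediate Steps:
-23461/(((5684 - 1*3459) + 16005) + L(3, -86)) - 14394/34459 = -23461/(((5684 - 1*3459) + 16005) - 65) - 14394/34459 = -23461/(((5684 - 3459) + 16005) - 65) - 14394*1/34459 = -23461/((2225 + 16005) - 65) - 14394/34459 = -23461/(18230 - 65) - 14394/34459 = -23461/18165 - 14394/34459 = -1069909609/625947735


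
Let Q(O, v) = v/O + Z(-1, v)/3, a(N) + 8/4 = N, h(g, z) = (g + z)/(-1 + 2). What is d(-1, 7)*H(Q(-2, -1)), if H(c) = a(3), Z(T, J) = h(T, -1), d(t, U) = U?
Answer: 7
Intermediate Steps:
h(g, z) = g + z (h(g, z) = (g + z)/1 = (g + z)*1 = g + z)
Z(T, J) = -1 + T (Z(T, J) = T - 1 = -1 + T)
a(N) = -2 + N
Q(O, v) = -⅔ + v/O (Q(O, v) = v/O + (-1 - 1)/3 = v/O - 2*⅓ = v/O - ⅔ = -⅔ + v/O)
H(c) = 1 (H(c) = -2 + 3 = 1)
d(-1, 7)*H(Q(-2, -1)) = 7*1 = 7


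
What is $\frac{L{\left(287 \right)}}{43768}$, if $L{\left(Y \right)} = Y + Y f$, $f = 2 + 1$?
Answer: $\frac{287}{10942} \approx 0.026229$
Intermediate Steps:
$f = 3$
$L{\left(Y \right)} = 4 Y$ ($L{\left(Y \right)} = Y + Y 3 = Y + 3 Y = 4 Y$)
$\frac{L{\left(287 \right)}}{43768} = \frac{4 \cdot 287}{43768} = 1148 \cdot \frac{1}{43768} = \frac{287}{10942}$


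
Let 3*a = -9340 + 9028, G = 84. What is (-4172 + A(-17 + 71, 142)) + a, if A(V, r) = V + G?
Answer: -4138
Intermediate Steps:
a = -104 (a = (-9340 + 9028)/3 = (⅓)*(-312) = -104)
A(V, r) = 84 + V (A(V, r) = V + 84 = 84 + V)
(-4172 + A(-17 + 71, 142)) + a = (-4172 + (84 + (-17 + 71))) - 104 = (-4172 + (84 + 54)) - 104 = (-4172 + 138) - 104 = -4034 - 104 = -4138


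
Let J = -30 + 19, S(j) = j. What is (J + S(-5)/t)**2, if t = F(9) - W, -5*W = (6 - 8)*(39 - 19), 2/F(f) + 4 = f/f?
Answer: 73441/676 ≈ 108.64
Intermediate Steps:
J = -11
F(f) = -2/3 (F(f) = 2/(-4 + f/f) = 2/(-4 + 1) = 2/(-3) = 2*(-1/3) = -2/3)
W = 8 (W = -(6 - 8)*(39 - 19)/5 = -(-2)*20/5 = -1/5*(-40) = 8)
t = -26/3 (t = -2/3 - 1*8 = -2/3 - 8 = -26/3 ≈ -8.6667)
(J + S(-5)/t)**2 = (-11 - 5/(-26/3))**2 = (-11 - 5*(-3/26))**2 = (-11 + 15/26)**2 = (-271/26)**2 = 73441/676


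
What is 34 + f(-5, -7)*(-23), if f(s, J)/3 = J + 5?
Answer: 172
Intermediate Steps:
f(s, J) = 15 + 3*J (f(s, J) = 3*(J + 5) = 3*(5 + J) = 15 + 3*J)
34 + f(-5, -7)*(-23) = 34 + (15 + 3*(-7))*(-23) = 34 + (15 - 21)*(-23) = 34 - 6*(-23) = 34 + 138 = 172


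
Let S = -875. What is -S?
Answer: 875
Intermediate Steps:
-S = -1*(-875) = 875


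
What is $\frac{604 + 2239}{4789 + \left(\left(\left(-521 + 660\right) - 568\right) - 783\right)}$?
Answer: $\frac{2843}{3577} \approx 0.7948$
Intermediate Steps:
$\frac{604 + 2239}{4789 + \left(\left(\left(-521 + 660\right) - 568\right) - 783\right)} = \frac{2843}{4789 + \left(\left(139 - 568\right) - 783\right)} = \frac{2843}{4789 - 1212} = \frac{2843}{3577}$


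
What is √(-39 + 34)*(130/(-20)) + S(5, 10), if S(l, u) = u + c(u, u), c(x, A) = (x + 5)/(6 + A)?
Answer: 175/16 - 13*I*√5/2 ≈ 10.938 - 14.534*I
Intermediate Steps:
c(x, A) = (5 + x)/(6 + A)
S(l, u) = u + (5 + u)/(6 + u)
√(-39 + 34)*(130/(-20)) + S(5, 10) = √(-39 + 34)*(130/(-20)) + (5 + 10 + 10*(6 + 10))/(6 + 10) = √(-5)*(130*(-1/20)) + (5 + 10 + 10*16)/16 = (I*√5)*(-13/2) + (5 + 10 + 160)/16 = -13*I*√5/2 + (1/16)*175 = -13*I*√5/2 + 175/16 = 175/16 - 13*I*√5/2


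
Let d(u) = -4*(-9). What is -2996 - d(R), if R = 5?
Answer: -3032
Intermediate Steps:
d(u) = 36
-2996 - d(R) = -2996 - 1*36 = -2996 - 36 = -3032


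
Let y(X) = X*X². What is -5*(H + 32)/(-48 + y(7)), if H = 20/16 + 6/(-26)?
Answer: -1717/3068 ≈ -0.55965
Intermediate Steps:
H = 53/52 (H = 20*(1/16) + 6*(-1/26) = 5/4 - 3/13 = 53/52 ≈ 1.0192)
y(X) = X³
-5*(H + 32)/(-48 + y(7)) = -5*(53/52 + 32)/(-48 + 7³) = -8585/(52*(-48 + 343)) = -8585/(52*295) = -5*1717/15340 = -1717/3068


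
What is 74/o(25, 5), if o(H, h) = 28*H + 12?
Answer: 37/356 ≈ 0.10393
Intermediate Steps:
o(H, h) = 12 + 28*H
74/o(25, 5) = 74/(12 + 28*25) = 74/(12 + 700) = 74/712 = 74*(1/712) = 37/356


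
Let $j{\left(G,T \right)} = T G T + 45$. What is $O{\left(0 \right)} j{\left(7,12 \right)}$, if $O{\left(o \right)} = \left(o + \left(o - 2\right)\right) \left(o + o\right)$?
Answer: $0$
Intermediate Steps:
$j{\left(G,T \right)} = 45 + G T^{2}$ ($j{\left(G,T \right)} = G T T + 45 = G T^{2} + 45 = 45 + G T^{2}$)
$O{\left(o \right)} = 2 o \left(-2 + 2 o\right)$ ($O{\left(o \right)} = \left(o + \left(-2 + o\right)\right) 2 o = \left(-2 + 2 o\right) 2 o = 2 o \left(-2 + 2 o\right)$)
$O{\left(0 \right)} j{\left(7,12 \right)} = 4 \cdot 0 \left(-1 + 0\right) \left(45 + 7 \cdot 12^{2}\right) = 4 \cdot 0 \left(-1\right) \left(45 + 7 \cdot 144\right) = 0 \left(45 + 1008\right) = 0 \cdot 1053 = 0$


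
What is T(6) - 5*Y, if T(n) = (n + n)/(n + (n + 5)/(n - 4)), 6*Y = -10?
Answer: 647/69 ≈ 9.3768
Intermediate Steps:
Y = -5/3 (Y = (⅙)*(-10) = -5/3 ≈ -1.6667)
T(n) = 2*n/(n + (5 + n)/(-4 + n)) (T(n) = (2*n)/(n + (5 + n)/(-4 + n)) = 2*n/(n + (5 + n)/(-4 + n)))
T(6) - 5*Y = 2*6*(-4 + 6)/(5 + 6² - 3*6) - 5*(-5/3) = 2*6*2/(5 + 36 - 18) + 25/3 = 2*6*2/23 + 25/3 = 2*6*(1/23)*2 + 25/3 = 24/23 + 25/3 = 647/69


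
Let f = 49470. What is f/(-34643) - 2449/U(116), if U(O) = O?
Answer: -90579227/4018588 ≈ -22.540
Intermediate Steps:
f/(-34643) - 2449/U(116) = 49470/(-34643) - 2449/116 = 49470*(-1/34643) - 2449*1/116 = -49470/34643 - 2449/116 = -90579227/4018588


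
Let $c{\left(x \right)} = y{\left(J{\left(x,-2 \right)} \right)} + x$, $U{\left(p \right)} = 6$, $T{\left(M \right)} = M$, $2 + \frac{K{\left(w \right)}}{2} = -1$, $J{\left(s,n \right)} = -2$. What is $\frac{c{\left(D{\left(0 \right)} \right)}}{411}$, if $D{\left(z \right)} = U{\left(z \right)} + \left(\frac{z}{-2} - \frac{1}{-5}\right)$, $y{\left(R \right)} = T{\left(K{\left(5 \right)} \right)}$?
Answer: $\frac{1}{2055} \approx 0.00048662$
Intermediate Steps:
$K{\left(w \right)} = -6$ ($K{\left(w \right)} = -4 + 2 \left(-1\right) = -4 - 2 = -6$)
$y{\left(R \right)} = -6$
$D{\left(z \right)} = \frac{31}{5} - \frac{z}{2}$ ($D{\left(z \right)} = 6 + \left(\frac{z}{-2} - \frac{1}{-5}\right) = 6 + \left(z \left(- \frac{1}{2}\right) - - \frac{1}{5}\right) = 6 - \left(- \frac{1}{5} + \frac{z}{2}\right) = \frac{31}{5} - \frac{z}{2}$)
$c{\left(x \right)} = -6 + x$
$\frac{c{\left(D{\left(0 \right)} \right)}}{411} = \frac{-6 + \left(\frac{31}{5} - 0\right)}{411} = \left(-6 + \left(\frac{31}{5} + 0\right)\right) \frac{1}{411} = \left(-6 + \frac{31}{5}\right) \frac{1}{411} = \frac{1}{5} \cdot \frac{1}{411} = \frac{1}{2055}$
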